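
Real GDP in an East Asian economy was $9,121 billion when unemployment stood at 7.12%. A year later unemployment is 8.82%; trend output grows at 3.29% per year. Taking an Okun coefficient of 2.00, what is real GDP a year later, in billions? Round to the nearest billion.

$9,111 billion

Δu = 8.82 - 7.12 = 1.7 points.
Okun's law (growth form): g_Y = g_Y* - β × Δu = 3.29 - 2.00 × (1.70) = 3.29 - 3.4 = -0.11%.
Real GDP in the next year = 9121 × (1 - 0.11/100) = 9121 × 0.9989 ≈ 9111 billion.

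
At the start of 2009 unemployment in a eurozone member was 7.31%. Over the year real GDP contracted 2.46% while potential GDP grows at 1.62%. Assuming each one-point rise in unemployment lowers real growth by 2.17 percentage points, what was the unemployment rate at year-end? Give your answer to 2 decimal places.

9.19%

Growth-rate Okun's law: g_Y = g_Y* - β × Δu, so Δu = (g_Y* - g_Y)/β.
Δu = (1.62 + 2.46)/2.17 = 4.08/2.17 = 1.88 percentage points.
Year-end unemployment = 7.31 + 1.88 = 9.19%.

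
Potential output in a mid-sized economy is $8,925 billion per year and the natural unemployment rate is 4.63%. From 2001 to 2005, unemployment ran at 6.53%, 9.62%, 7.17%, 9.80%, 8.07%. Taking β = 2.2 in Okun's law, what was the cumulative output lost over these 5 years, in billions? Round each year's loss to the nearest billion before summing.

Year 2001: gap = -2.2 × (6.53 - 4.63) = -4.18%, loss ≈ 8925 × 4.18/100 ≈ 373.
Year 2002: gap = -2.2 × (9.62 - 4.63) = -10.978%, loss ≈ 8925 × 10.978/100 ≈ 980.
Year 2003: gap = -2.2 × (7.17 - 4.63) = -5.588%, loss ≈ 8925 × 5.588/100 ≈ 499.
Year 2004: gap = -2.2 × (9.8 - 4.63) = -11.374%, loss ≈ 8925 × 11.374/100 ≈ 1015.
Year 2005: gap = -2.2 × (8.07 - 4.63) = -7.568%, loss ≈ 8925 × 7.568/100 ≈ 675.
Total lost output = 373 + 980 + 499 + 1015 + 675 = 3542 billion.

$3,542 billion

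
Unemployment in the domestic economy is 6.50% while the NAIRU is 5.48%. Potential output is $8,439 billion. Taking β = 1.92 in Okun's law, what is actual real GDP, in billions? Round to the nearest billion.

$8,274 billion

Unemployment gap = 6.5 - 5.48 = 1.02 points, so the output gap is -1.92 × 1.02 = -1.9584%.
Actual GDP = 8439 × (1 - 1.9584/100) = 8439 × 0.980416 ≈ 8274 billion.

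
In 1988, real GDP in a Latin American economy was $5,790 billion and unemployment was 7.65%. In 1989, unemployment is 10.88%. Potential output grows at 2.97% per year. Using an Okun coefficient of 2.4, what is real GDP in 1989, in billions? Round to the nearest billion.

Δu = 10.88 - 7.65 = 3.23 points.
Okun's law (growth form): g_Y = g_Y* - β × Δu = 2.97 - 2.4 × (3.23) = 2.97 - 7.752 = -4.782%.
Real GDP in the next year = 5790 × (1 - 4.782/100) = 5790 × 0.95218 ≈ 5513 billion.

$5,513 billion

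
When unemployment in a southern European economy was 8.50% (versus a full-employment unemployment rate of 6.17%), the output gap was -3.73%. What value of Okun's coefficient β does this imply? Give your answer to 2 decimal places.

β ≈ 1.60

Okun's law: output gap = -β × (u - u*).
-3.73 = -β × (8.5 - 6.17) = -β × 2.33, so β = 3.73/2.33 = 1.60.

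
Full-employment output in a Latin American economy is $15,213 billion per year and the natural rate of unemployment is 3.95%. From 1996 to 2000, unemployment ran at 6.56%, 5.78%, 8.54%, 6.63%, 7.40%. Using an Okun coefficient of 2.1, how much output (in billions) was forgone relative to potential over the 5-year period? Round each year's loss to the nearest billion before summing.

$4,843 billion

Year 1996: gap = -2.1 × (6.56 - 3.95) = -5.481%, loss ≈ 15213 × 5.481/100 ≈ 834.
Year 1997: gap = -2.1 × (5.78 - 3.95) = -3.843%, loss ≈ 15213 × 3.843/100 ≈ 585.
Year 1998: gap = -2.1 × (8.54 - 3.95) = -9.639%, loss ≈ 15213 × 9.639/100 ≈ 1466.
Year 1999: gap = -2.1 × (6.63 - 3.95) = -5.628%, loss ≈ 15213 × 5.628/100 ≈ 856.
Year 2000: gap = -2.1 × (7.4 - 3.95) = -7.245%, loss ≈ 15213 × 7.245/100 ≈ 1102.
Total lost output = 834 + 585 + 1466 + 856 + 1102 = 4843 billion.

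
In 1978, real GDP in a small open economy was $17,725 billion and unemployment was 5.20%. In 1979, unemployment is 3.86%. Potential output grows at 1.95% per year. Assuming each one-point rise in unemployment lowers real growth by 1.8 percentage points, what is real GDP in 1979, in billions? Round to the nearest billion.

Δu = 3.86 - 5.2 = -1.34 points.
Okun's law (growth form): g_Y = g_Y* - β × Δu = 1.95 - 1.8 × (-1.34) = 1.95 + 2.412 = 4.362%.
Real GDP in the next year = 17725 × (1 + 4.362/100) = 17725 × 1.04362 ≈ 18498 billion.

$18,498 billion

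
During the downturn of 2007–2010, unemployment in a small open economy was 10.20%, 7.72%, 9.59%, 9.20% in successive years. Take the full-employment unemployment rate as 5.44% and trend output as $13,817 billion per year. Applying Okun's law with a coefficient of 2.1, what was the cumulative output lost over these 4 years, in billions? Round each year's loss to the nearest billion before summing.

$4,338 billion

Year 2007: gap = -2.1 × (10.2 - 5.44) = -9.996%, loss ≈ 13817 × 9.996/100 ≈ 1381.
Year 2008: gap = -2.1 × (7.72 - 5.44) = -4.788%, loss ≈ 13817 × 4.788/100 ≈ 662.
Year 2009: gap = -2.1 × (9.59 - 5.44) = -8.715%, loss ≈ 13817 × 8.715/100 ≈ 1204.
Year 2010: gap = -2.1 × (9.2 - 5.44) = -7.896%, loss ≈ 13817 × 7.896/100 ≈ 1091.
Total lost output = 1381 + 662 + 1204 + 1091 = 4338 billion.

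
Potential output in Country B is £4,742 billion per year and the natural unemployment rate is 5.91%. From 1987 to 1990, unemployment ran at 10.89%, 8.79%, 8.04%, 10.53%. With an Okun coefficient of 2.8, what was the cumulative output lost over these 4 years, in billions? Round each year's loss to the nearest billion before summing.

£1,939 billion

Year 1987: gap = -2.8 × (10.89 - 5.91) = -13.944%, loss ≈ 4742 × 13.944/100 ≈ 661.
Year 1988: gap = -2.8 × (8.79 - 5.91) = -8.064%, loss ≈ 4742 × 8.064/100 ≈ 382.
Year 1989: gap = -2.8 × (8.04 - 5.91) = -5.964%, loss ≈ 4742 × 5.964/100 ≈ 283.
Year 1990: gap = -2.8 × (10.53 - 5.91) = -12.936%, loss ≈ 4742 × 12.936/100 ≈ 613.
Total lost output = 661 + 382 + 283 + 613 = 1939 billion.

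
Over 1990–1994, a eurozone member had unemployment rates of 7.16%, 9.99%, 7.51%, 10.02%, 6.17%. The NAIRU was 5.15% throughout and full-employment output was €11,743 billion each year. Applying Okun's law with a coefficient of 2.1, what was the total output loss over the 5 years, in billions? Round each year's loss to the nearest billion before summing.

€3,725 billion

Year 1990: gap = -2.1 × (7.16 - 5.15) = -4.221%, loss ≈ 11743 × 4.221/100 ≈ 496.
Year 1991: gap = -2.1 × (9.99 - 5.15) = -10.164%, loss ≈ 11743 × 10.164/100 ≈ 1194.
Year 1992: gap = -2.1 × (7.51 - 5.15) = -4.956%, loss ≈ 11743 × 4.956/100 ≈ 582.
Year 1993: gap = -2.1 × (10.02 - 5.15) = -10.227%, loss ≈ 11743 × 10.227/100 ≈ 1201.
Year 1994: gap = -2.1 × (6.17 - 5.15) = -2.142%, loss ≈ 11743 × 2.142/100 ≈ 252.
Total lost output = 496 + 1194 + 582 + 1201 + 252 = 3725 billion.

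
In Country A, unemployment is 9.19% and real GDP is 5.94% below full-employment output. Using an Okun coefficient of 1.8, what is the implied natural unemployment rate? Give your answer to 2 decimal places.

From Okun's law, u - u* = -(output gap)/β = -(-5.94)/1.8 = 3.3 points.
So u* = 9.19 - 3.3 = 5.89%.

5.89%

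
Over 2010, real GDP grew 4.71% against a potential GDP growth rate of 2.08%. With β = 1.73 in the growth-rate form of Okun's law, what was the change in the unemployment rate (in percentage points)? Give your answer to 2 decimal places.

-1.52 percentage points

Growth-rate Okun's law: g_Y = g_Y* - β × Δu, so Δu = (g_Y* - g_Y)/β.
Δu = (2.08 - 4.71)/1.73 = -2.63/1.73 = -1.52 percentage points.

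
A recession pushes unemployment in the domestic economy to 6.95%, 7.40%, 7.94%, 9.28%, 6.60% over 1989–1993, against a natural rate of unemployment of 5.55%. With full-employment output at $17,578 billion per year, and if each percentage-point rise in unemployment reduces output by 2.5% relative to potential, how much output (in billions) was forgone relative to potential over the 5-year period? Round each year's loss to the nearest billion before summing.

Year 1989: gap = -2.5 × (6.95 - 5.55) = -3.5%, loss ≈ 17578 × 3.5/100 ≈ 615.
Year 1990: gap = -2.5 × (7.4 - 5.55) = -4.625%, loss ≈ 17578 × 4.625/100 ≈ 813.
Year 1991: gap = -2.5 × (7.94 - 5.55) = -5.975%, loss ≈ 17578 × 5.975/100 ≈ 1050.
Year 1992: gap = -2.5 × (9.28 - 5.55) = -9.325%, loss ≈ 17578 × 9.325/100 ≈ 1639.
Year 1993: gap = -2.5 × (6.6 - 5.55) = -2.625%, loss ≈ 17578 × 2.625/100 ≈ 461.
Total lost output = 615 + 813 + 1050 + 1639 + 461 = 4578 billion.

$4,578 billion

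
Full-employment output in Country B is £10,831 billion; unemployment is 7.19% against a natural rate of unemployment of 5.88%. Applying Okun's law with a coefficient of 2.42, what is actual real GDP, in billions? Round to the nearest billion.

Unemployment gap = 7.19 - 5.88 = 1.31 points, so the output gap is -2.42 × 1.31 = -3.1702%.
Actual GDP = 10831 × (1 - 3.1702/100) = 10831 × 0.968298 ≈ 10488 billion.

£10,488 billion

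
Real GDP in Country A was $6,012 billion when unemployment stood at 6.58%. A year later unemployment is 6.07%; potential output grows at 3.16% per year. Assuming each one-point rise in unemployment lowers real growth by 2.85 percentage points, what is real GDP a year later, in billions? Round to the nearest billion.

Δu = 6.07 - 6.58 = -0.51 points.
Okun's law (growth form): g_Y = g_Y* - β × Δu = 3.16 - 2.85 × (-0.51) = 3.16 + 1.4535 = 4.6135%.
Real GDP in the next year = 6012 × (1 + 4.6135/100) = 6012 × 1.046135 ≈ 6289 billion.

$6,289 billion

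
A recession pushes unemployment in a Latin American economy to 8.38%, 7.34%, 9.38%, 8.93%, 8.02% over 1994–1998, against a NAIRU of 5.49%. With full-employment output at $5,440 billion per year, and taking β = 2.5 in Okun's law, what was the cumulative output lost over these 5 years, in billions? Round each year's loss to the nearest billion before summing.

Year 1994: gap = -2.5 × (8.38 - 5.49) = -7.225%, loss ≈ 5440 × 7.225/100 ≈ 393.
Year 1995: gap = -2.5 × (7.34 - 5.49) = -4.625%, loss ≈ 5440 × 4.625/100 ≈ 252.
Year 1996: gap = -2.5 × (9.38 - 5.49) = -9.725%, loss ≈ 5440 × 9.725/100 ≈ 529.
Year 1997: gap = -2.5 × (8.93 - 5.49) = -8.6%, loss ≈ 5440 × 8.6/100 ≈ 468.
Year 1998: gap = -2.5 × (8.02 - 5.49) = -6.325%, loss ≈ 5440 × 6.325/100 ≈ 344.
Total lost output = 393 + 252 + 529 + 468 + 344 = 1986 billion.

$1,986 billion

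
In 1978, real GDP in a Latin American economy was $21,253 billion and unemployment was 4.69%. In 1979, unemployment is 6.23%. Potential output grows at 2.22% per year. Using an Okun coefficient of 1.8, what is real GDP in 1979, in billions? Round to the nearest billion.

Δu = 6.23 - 4.69 = 1.54 points.
Okun's law (growth form): g_Y = g_Y* - β × Δu = 2.22 - 1.8 × (1.54) = 2.22 - 2.772 = -0.552%.
Real GDP in the next year = 21253 × (1 - 0.552/100) = 21253 × 0.99448 ≈ 21136 billion.

$21,136 billion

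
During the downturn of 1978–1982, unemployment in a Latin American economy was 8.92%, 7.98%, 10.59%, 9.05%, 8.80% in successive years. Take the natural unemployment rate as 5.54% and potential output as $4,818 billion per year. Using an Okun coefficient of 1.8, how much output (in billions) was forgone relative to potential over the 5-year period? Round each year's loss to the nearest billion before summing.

$1,530 billion

Year 1978: gap = -1.8 × (8.92 - 5.54) = -6.084%, loss ≈ 4818 × 6.084/100 ≈ 293.
Year 1979: gap = -1.8 × (7.98 - 5.54) = -4.392%, loss ≈ 4818 × 4.392/100 ≈ 212.
Year 1980: gap = -1.8 × (10.59 - 5.54) = -9.09%, loss ≈ 4818 × 9.09/100 ≈ 438.
Year 1981: gap = -1.8 × (9.05 - 5.54) = -6.318%, loss ≈ 4818 × 6.318/100 ≈ 304.
Year 1982: gap = -1.8 × (8.8 - 5.54) = -5.868%, loss ≈ 4818 × 5.868/100 ≈ 283.
Total lost output = 293 + 212 + 438 + 304 + 283 = 1530 billion.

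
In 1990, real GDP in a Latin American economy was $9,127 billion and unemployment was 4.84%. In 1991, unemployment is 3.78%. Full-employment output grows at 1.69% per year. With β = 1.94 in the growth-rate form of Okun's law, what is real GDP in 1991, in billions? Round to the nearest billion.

$9,469 billion

Δu = 3.78 - 4.84 = -1.06 points.
Okun's law (growth form): g_Y = g_Y* - β × Δu = 1.69 - 1.94 × (-1.06) = 1.69 + 2.0564 = 3.7464%.
Real GDP in the next year = 9127 × (1 + 3.7464/100) = 9127 × 1.037464 ≈ 9469 billion.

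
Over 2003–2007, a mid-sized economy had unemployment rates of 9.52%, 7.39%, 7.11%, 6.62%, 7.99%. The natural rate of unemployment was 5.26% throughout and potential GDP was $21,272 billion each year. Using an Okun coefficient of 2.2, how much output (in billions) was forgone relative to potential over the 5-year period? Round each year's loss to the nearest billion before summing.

$5,771 billion

Year 2003: gap = -2.2 × (9.52 - 5.26) = -9.372%, loss ≈ 21272 × 9.372/100 ≈ 1994.
Year 2004: gap = -2.2 × (7.39 - 5.26) = -4.686%, loss ≈ 21272 × 4.686/100 ≈ 997.
Year 2005: gap = -2.2 × (7.11 - 5.26) = -4.07%, loss ≈ 21272 × 4.07/100 ≈ 866.
Year 2006: gap = -2.2 × (6.62 - 5.26) = -2.992%, loss ≈ 21272 × 2.992/100 ≈ 636.
Year 2007: gap = -2.2 × (7.99 - 5.26) = -6.006%, loss ≈ 21272 × 6.006/100 ≈ 1278.
Total lost output = 1994 + 997 + 866 + 636 + 1278 = 5771 billion.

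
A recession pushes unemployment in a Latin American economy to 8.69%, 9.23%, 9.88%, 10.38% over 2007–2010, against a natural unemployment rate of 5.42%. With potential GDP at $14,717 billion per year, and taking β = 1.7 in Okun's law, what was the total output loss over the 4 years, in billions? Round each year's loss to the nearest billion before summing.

Year 2007: gap = -1.7 × (8.69 - 5.42) = -5.559%, loss ≈ 14717 × 5.559/100 ≈ 818.
Year 2008: gap = -1.7 × (9.23 - 5.42) = -6.477%, loss ≈ 14717 × 6.477/100 ≈ 953.
Year 2009: gap = -1.7 × (9.88 - 5.42) = -7.582%, loss ≈ 14717 × 7.582/100 ≈ 1116.
Year 2010: gap = -1.7 × (10.38 - 5.42) = -8.432%, loss ≈ 14717 × 8.432/100 ≈ 1241.
Total lost output = 818 + 953 + 1116 + 1241 = 4128 billion.

$4,128 billion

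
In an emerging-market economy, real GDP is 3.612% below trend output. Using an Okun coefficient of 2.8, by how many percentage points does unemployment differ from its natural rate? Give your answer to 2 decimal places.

1.29 percentage points

Okun's law: output gap = -β × (u - u*), so u - u* = -(output gap)/β.
u - u* = -(-3.612)/2.8 = 1.29 percentage points.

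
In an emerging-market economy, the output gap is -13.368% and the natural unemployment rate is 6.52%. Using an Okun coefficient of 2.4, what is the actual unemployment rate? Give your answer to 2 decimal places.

From Okun's law, u - u* = -(output gap)/β = -(-13.368)/2.4 = 5.57 points.
So u = 6.52 + 5.57 = 12.09%.

12.09%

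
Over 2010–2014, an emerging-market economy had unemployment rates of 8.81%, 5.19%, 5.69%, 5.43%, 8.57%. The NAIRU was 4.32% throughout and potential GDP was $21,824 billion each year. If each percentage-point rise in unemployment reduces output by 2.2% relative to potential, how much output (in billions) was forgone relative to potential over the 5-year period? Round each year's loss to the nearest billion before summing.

Year 2010: gap = -2.2 × (8.81 - 4.32) = -9.878%, loss ≈ 21824 × 9.878/100 ≈ 2156.
Year 2011: gap = -2.2 × (5.19 - 4.32) = -1.914%, loss ≈ 21824 × 1.914/100 ≈ 418.
Year 2012: gap = -2.2 × (5.69 - 4.32) = -3.014%, loss ≈ 21824 × 3.014/100 ≈ 658.
Year 2013: gap = -2.2 × (5.43 - 4.32) = -2.442%, loss ≈ 21824 × 2.442/100 ≈ 533.
Year 2014: gap = -2.2 × (8.57 - 4.32) = -9.35%, loss ≈ 21824 × 9.35/100 ≈ 2041.
Total lost output = 2156 + 418 + 658 + 533 + 2041 = 5806 billion.

$5,806 billion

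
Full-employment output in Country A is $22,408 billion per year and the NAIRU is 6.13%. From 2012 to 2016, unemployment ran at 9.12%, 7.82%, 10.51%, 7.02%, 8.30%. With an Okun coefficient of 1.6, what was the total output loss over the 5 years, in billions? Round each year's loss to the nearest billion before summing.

$4,345 billion

Year 2012: gap = -1.6 × (9.12 - 6.13) = -4.784%, loss ≈ 22408 × 4.784/100 ≈ 1072.
Year 2013: gap = -1.6 × (7.82 - 6.13) = -2.704%, loss ≈ 22408 × 2.704/100 ≈ 606.
Year 2014: gap = -1.6 × (10.51 - 6.13) = -7.008%, loss ≈ 22408 × 7.008/100 ≈ 1570.
Year 2015: gap = -1.6 × (7.02 - 6.13) = -1.424%, loss ≈ 22408 × 1.424/100 ≈ 319.
Year 2016: gap = -1.6 × (8.3 - 6.13) = -3.472%, loss ≈ 22408 × 3.472/100 ≈ 778.
Total lost output = 1072 + 606 + 1570 + 319 + 778 = 4345 billion.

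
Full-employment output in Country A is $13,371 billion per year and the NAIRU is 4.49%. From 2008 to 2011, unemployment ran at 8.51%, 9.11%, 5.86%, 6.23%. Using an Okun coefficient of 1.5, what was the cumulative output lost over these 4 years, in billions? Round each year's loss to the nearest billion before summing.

$2,357 billion

Year 2008: gap = -1.5 × (8.51 - 4.49) = -6.03%, loss ≈ 13371 × 6.03/100 ≈ 806.
Year 2009: gap = -1.5 × (9.11 - 4.49) = -6.93%, loss ≈ 13371 × 6.93/100 ≈ 927.
Year 2010: gap = -1.5 × (5.86 - 4.49) = -2.055%, loss ≈ 13371 × 2.055/100 ≈ 275.
Year 2011: gap = -1.5 × (6.23 - 4.49) = -2.61%, loss ≈ 13371 × 2.61/100 ≈ 349.
Total lost output = 806 + 927 + 275 + 349 = 2357 billion.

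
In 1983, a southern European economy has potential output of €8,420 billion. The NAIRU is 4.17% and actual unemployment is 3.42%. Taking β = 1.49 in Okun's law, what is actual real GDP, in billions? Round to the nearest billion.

Unemployment gap = 3.42 - 4.17 = -0.75 points, so the output gap is -1.49 × (-0.75) = 1.1175%.
Actual GDP = 8420 × (1 + 1.1175/100) = 8420 × 1.011175 ≈ 8514 billion.

€8,514 billion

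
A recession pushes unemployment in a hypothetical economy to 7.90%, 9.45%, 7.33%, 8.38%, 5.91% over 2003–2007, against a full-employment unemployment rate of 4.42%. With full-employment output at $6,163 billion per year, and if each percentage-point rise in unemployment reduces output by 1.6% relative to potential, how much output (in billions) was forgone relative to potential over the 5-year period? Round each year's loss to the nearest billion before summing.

$1,663 billion

Year 2003: gap = -1.6 × (7.9 - 4.42) = -5.568%, loss ≈ 6163 × 5.568/100 ≈ 343.
Year 2004: gap = -1.6 × (9.45 - 4.42) = -8.048%, loss ≈ 6163 × 8.048/100 ≈ 496.
Year 2005: gap = -1.6 × (7.33 - 4.42) = -4.656%, loss ≈ 6163 × 4.656/100 ≈ 287.
Year 2006: gap = -1.6 × (8.38 - 4.42) = -6.336%, loss ≈ 6163 × 6.336/100 ≈ 390.
Year 2007: gap = -1.6 × (5.91 - 4.42) = -2.384%, loss ≈ 6163 × 2.384/100 ≈ 147.
Total lost output = 343 + 496 + 287 + 390 + 147 = 1663 billion.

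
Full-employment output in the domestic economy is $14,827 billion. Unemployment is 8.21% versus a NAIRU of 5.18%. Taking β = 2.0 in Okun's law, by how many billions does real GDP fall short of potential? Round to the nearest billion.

Output gap = -2.0 × (8.21 - 5.18) = -2 × 3.03 = -6.06%.
Actual GDP ≈ 14827 × 0.9394 ≈ 13928 billion, so the shortfall is 14827 - 13928 = 899 billion.

$899 billion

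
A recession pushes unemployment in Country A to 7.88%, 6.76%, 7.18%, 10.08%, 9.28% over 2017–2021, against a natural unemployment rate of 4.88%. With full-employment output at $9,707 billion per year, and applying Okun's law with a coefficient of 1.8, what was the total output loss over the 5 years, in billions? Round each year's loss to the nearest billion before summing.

Year 2017: gap = -1.8 × (7.88 - 4.88) = -5.4%, loss ≈ 9707 × 5.4/100 ≈ 524.
Year 2018: gap = -1.8 × (6.76 - 4.88) = -3.384%, loss ≈ 9707 × 3.384/100 ≈ 328.
Year 2019: gap = -1.8 × (7.18 - 4.88) = -4.14%, loss ≈ 9707 × 4.14/100 ≈ 402.
Year 2020: gap = -1.8 × (10.08 - 4.88) = -9.36%, loss ≈ 9707 × 9.36/100 ≈ 909.
Year 2021: gap = -1.8 × (9.28 - 4.88) = -7.92%, loss ≈ 9707 × 7.92/100 ≈ 769.
Total lost output = 524 + 328 + 402 + 909 + 769 = 2932 billion.

$2,932 billion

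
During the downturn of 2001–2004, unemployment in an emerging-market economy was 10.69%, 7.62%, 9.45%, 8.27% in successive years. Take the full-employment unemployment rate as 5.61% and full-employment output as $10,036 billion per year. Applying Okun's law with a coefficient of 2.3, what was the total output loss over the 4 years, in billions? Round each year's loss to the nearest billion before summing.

Year 2001: gap = -2.3 × (10.69 - 5.61) = -11.684%, loss ≈ 10036 × 11.684/100 ≈ 1173.
Year 2002: gap = -2.3 × (7.62 - 5.61) = -4.623%, loss ≈ 10036 × 4.623/100 ≈ 464.
Year 2003: gap = -2.3 × (9.45 - 5.61) = -8.832%, loss ≈ 10036 × 8.832/100 ≈ 886.
Year 2004: gap = -2.3 × (8.27 - 5.61) = -6.118%, loss ≈ 10036 × 6.118/100 ≈ 614.
Total lost output = 1173 + 464 + 886 + 614 = 3137 billion.

$3,137 billion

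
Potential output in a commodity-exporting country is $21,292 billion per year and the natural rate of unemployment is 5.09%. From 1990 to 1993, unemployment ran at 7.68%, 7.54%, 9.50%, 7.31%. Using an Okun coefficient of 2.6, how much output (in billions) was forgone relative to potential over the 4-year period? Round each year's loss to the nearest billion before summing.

Year 1990: gap = -2.6 × (7.68 - 5.09) = -6.734%, loss ≈ 21292 × 6.734/100 ≈ 1434.
Year 1991: gap = -2.6 × (7.54 - 5.09) = -6.37%, loss ≈ 21292 × 6.37/100 ≈ 1356.
Year 1992: gap = -2.6 × (9.5 - 5.09) = -11.466%, loss ≈ 21292 × 11.466/100 ≈ 2441.
Year 1993: gap = -2.6 × (7.31 - 5.09) = -5.772%, loss ≈ 21292 × 5.772/100 ≈ 1229.
Total lost output = 1434 + 1356 + 2441 + 1229 = 6460 billion.

$6,460 billion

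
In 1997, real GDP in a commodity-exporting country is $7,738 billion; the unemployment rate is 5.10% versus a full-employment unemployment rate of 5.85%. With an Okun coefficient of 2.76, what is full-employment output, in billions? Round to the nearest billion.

$7,581 billion

Unemployment gap = 5.1 - 5.85 = -0.75 points, so output gap = -2.76 × (-0.75) = 2.07%.
Since Y = Y* × (1 + gap/100), Y* = 7738/1.0207 ≈ 7581 billion.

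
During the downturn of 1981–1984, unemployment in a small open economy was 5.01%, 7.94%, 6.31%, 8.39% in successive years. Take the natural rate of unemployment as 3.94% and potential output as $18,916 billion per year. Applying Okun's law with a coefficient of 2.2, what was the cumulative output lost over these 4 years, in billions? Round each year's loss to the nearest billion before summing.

$4,948 billion

Year 1981: gap = -2.2 × (5.01 - 3.94) = -2.354%, loss ≈ 18916 × 2.354/100 ≈ 445.
Year 1982: gap = -2.2 × (7.94 - 3.94) = -8.8%, loss ≈ 18916 × 8.8/100 ≈ 1665.
Year 1983: gap = -2.2 × (6.31 - 3.94) = -5.214%, loss ≈ 18916 × 5.214/100 ≈ 986.
Year 1984: gap = -2.2 × (8.39 - 3.94) = -9.79%, loss ≈ 18916 × 9.79/100 ≈ 1852.
Total lost output = 445 + 1665 + 986 + 1852 = 4948 billion.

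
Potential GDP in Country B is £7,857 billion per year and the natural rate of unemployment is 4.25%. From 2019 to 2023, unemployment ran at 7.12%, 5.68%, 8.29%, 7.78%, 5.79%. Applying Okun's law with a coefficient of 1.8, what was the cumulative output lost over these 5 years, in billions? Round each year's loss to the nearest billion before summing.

Year 2019: gap = -1.8 × (7.12 - 4.25) = -5.166%, loss ≈ 7857 × 5.166/100 ≈ 406.
Year 2020: gap = -1.8 × (5.68 - 4.25) = -2.574%, loss ≈ 7857 × 2.574/100 ≈ 202.
Year 2021: gap = -1.8 × (8.29 - 4.25) = -7.272%, loss ≈ 7857 × 7.272/100 ≈ 571.
Year 2022: gap = -1.8 × (7.78 - 4.25) = -6.354%, loss ≈ 7857 × 6.354/100 ≈ 499.
Year 2023: gap = -1.8 × (5.79 - 4.25) = -2.772%, loss ≈ 7857 × 2.772/100 ≈ 218.
Total lost output = 406 + 202 + 571 + 499 + 218 = 1896 billion.

£1,896 billion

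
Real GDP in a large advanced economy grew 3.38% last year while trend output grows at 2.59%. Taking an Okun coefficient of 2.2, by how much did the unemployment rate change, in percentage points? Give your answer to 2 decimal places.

Growth-rate Okun's law: g_Y = g_Y* - β × Δu, so Δu = (g_Y* - g_Y)/β.
Δu = (2.59 - 3.38)/2.2 = -0.79/2.2 = -0.36 percentage points.

-0.36 percentage points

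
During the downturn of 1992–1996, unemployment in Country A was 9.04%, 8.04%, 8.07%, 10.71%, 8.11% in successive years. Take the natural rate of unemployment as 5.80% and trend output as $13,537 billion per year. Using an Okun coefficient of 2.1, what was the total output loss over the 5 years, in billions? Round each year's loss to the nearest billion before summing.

$4,256 billion

Year 1992: gap = -2.1 × (9.04 - 5.8) = -6.804%, loss ≈ 13537 × 6.804/100 ≈ 921.
Year 1993: gap = -2.1 × (8.04 - 5.8) = -4.704%, loss ≈ 13537 × 4.704/100 ≈ 637.
Year 1994: gap = -2.1 × (8.07 - 5.8) = -4.767%, loss ≈ 13537 × 4.767/100 ≈ 645.
Year 1995: gap = -2.1 × (10.71 - 5.8) = -10.311%, loss ≈ 13537 × 10.311/100 ≈ 1396.
Year 1996: gap = -2.1 × (8.11 - 5.8) = -4.851%, loss ≈ 13537 × 4.851/100 ≈ 657.
Total lost output = 921 + 637 + 645 + 1396 + 657 = 4256 billion.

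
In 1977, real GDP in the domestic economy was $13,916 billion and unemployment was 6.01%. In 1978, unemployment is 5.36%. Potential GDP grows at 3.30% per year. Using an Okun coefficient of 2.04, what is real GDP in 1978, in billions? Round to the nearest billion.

Δu = 5.36 - 6.01 = -0.65 points.
Okun's law (growth form): g_Y = g_Y* - β × Δu = 3.30 - 2.04 × (-0.65) = 3.3 + 1.326 = 4.626%.
Real GDP in the next year = 13916 × (1 + 4.626/100) = 13916 × 1.04626 ≈ 14560 billion.

$14,560 billion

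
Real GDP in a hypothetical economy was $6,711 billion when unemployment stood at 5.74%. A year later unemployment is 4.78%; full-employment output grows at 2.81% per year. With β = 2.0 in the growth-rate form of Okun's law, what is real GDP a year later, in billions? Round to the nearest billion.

$7,028 billion

Δu = 4.78 - 5.74 = -0.96 points.
Okun's law (growth form): g_Y = g_Y* - β × Δu = 2.81 - 2.0 × (-0.96) = 2.81 + 1.92 = 4.73%.
Real GDP in the next year = 6711 × (1 + 4.73/100) = 6711 × 1.0473 ≈ 7028 billion.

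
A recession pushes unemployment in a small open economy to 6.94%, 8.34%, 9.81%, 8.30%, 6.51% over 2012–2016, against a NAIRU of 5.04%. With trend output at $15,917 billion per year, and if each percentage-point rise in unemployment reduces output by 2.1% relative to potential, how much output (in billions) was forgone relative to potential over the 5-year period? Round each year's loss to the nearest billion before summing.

Year 2012: gap = -2.1 × (6.94 - 5.04) = -3.99%, loss ≈ 15917 × 3.99/100 ≈ 635.
Year 2013: gap = -2.1 × (8.34 - 5.04) = -6.93%, loss ≈ 15917 × 6.93/100 ≈ 1103.
Year 2014: gap = -2.1 × (9.81 - 5.04) = -10.017%, loss ≈ 15917 × 10.017/100 ≈ 1594.
Year 2015: gap = -2.1 × (8.3 - 5.04) = -6.846%, loss ≈ 15917 × 6.846/100 ≈ 1090.
Year 2016: gap = -2.1 × (6.51 - 5.04) = -3.087%, loss ≈ 15917 × 3.087/100 ≈ 491.
Total lost output = 635 + 1103 + 1594 + 1090 + 491 = 4913 billion.

$4,913 billion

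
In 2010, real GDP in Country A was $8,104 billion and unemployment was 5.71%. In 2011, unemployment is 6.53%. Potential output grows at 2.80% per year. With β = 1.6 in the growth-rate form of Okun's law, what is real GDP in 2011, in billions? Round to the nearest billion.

$8,225 billion

Δu = 6.53 - 5.71 = 0.82 points.
Okun's law (growth form): g_Y = g_Y* - β × Δu = 2.80 - 1.6 × (0.82) = 2.8 - 1.312 = 1.488%.
Real GDP in the next year = 8104 × (1 + 1.488/100) = 8104 × 1.01488 ≈ 8225 billion.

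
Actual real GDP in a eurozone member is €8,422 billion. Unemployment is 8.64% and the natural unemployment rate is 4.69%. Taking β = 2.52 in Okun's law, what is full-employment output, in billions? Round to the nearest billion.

Unemployment gap = 8.64 - 4.69 = 3.95 points, so output gap = -2.52 × 3.95 = -9.954%.
Since Y = Y* × (1 + gap/100), Y* = 8422/0.90046 ≈ 9353 billion.

€9,353 billion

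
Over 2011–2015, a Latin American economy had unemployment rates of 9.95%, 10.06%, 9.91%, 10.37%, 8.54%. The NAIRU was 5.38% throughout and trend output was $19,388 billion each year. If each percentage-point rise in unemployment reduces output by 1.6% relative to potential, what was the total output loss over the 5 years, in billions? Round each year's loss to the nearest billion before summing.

Year 2011: gap = -1.6 × (9.95 - 5.38) = -7.312%, loss ≈ 19388 × 7.312/100 ≈ 1418.
Year 2012: gap = -1.6 × (10.06 - 5.38) = -7.488%, loss ≈ 19388 × 7.488/100 ≈ 1452.
Year 2013: gap = -1.6 × (9.91 - 5.38) = -7.248%, loss ≈ 19388 × 7.248/100 ≈ 1405.
Year 2014: gap = -1.6 × (10.37 - 5.38) = -7.984%, loss ≈ 19388 × 7.984/100 ≈ 1548.
Year 2015: gap = -1.6 × (8.54 - 5.38) = -5.056%, loss ≈ 19388 × 5.056/100 ≈ 980.
Total lost output = 1418 + 1452 + 1405 + 1548 + 980 = 6803 billion.

$6,803 billion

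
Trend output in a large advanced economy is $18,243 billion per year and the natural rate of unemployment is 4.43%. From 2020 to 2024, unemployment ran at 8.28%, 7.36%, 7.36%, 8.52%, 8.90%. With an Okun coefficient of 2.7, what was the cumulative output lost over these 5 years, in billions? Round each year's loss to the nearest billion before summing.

Year 2020: gap = -2.7 × (8.28 - 4.43) = -10.395%, loss ≈ 18243 × 10.395/100 ≈ 1896.
Year 2021: gap = -2.7 × (7.36 - 4.43) = -7.911%, loss ≈ 18243 × 7.911/100 ≈ 1443.
Year 2022: gap = -2.7 × (7.36 - 4.43) = -7.911%, loss ≈ 18243 × 7.911/100 ≈ 1443.
Year 2023: gap = -2.7 × (8.52 - 4.43) = -11.043%, loss ≈ 18243 × 11.043/100 ≈ 2015.
Year 2024: gap = -2.7 × (8.9 - 4.43) = -12.069%, loss ≈ 18243 × 12.069/100 ≈ 2202.
Total lost output = 1896 + 1443 + 1443 + 2015 + 2202 = 8999 billion.

$8,999 billion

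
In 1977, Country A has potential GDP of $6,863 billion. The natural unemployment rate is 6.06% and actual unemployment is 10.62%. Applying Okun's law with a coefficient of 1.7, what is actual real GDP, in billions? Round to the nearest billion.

$6,331 billion

Unemployment gap = 10.62 - 6.06 = 4.56 points, so the output gap is -1.7 × 4.56 = -7.752%.
Actual GDP = 6863 × (1 - 7.752/100) = 6863 × 0.92248 ≈ 6331 billion.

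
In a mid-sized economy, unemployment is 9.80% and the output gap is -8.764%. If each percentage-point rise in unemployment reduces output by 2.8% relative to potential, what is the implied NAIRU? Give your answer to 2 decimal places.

6.67%

From Okun's law, u - u* = -(output gap)/β = -(-8.764)/2.8 = 3.13 points.
So u* = 9.8 - 3.13 = 6.67%.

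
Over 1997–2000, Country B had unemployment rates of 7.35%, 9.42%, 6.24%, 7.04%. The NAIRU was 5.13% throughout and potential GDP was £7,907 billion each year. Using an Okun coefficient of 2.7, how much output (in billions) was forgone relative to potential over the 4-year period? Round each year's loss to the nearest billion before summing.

£2,035 billion

Year 1997: gap = -2.7 × (7.35 - 5.13) = -5.994%, loss ≈ 7907 × 5.994/100 ≈ 474.
Year 1998: gap = -2.7 × (9.42 - 5.13) = -11.583%, loss ≈ 7907 × 11.583/100 ≈ 916.
Year 1999: gap = -2.7 × (6.24 - 5.13) = -2.997%, loss ≈ 7907 × 2.997/100 ≈ 237.
Year 2000: gap = -2.7 × (7.04 - 5.13) = -5.157%, loss ≈ 7907 × 5.157/100 ≈ 408.
Total lost output = 474 + 916 + 237 + 408 = 2035 billion.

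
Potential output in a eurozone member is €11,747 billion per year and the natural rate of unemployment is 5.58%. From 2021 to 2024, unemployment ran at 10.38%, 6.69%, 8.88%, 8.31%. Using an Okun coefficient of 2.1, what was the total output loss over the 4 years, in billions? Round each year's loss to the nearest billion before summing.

Year 2021: gap = -2.1 × (10.38 - 5.58) = -10.08%, loss ≈ 11747 × 10.08/100 ≈ 1184.
Year 2022: gap = -2.1 × (6.69 - 5.58) = -2.331%, loss ≈ 11747 × 2.331/100 ≈ 274.
Year 2023: gap = -2.1 × (8.88 - 5.58) = -6.93%, loss ≈ 11747 × 6.93/100 ≈ 814.
Year 2024: gap = -2.1 × (8.31 - 5.58) = -5.733%, loss ≈ 11747 × 5.733/100 ≈ 673.
Total lost output = 1184 + 274 + 814 + 673 = 2945 billion.

€2,945 billion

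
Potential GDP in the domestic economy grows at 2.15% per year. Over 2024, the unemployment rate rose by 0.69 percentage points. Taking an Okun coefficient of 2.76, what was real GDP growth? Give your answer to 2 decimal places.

Growth-rate Okun's law: g_Y = g_Y* - β × Δu.
g_Y = 2.15 - 2.76 × (0.69) = 2.15 - 1.9044 = 0.2456%, i.e. 0.25% to 2 d.p.

0.25%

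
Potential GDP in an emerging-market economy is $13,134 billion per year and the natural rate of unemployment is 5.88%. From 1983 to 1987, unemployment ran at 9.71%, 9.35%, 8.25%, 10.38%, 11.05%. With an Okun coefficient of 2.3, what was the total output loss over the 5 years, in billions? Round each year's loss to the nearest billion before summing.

$5,842 billion

Year 1983: gap = -2.3 × (9.71 - 5.88) = -8.809%, loss ≈ 13134 × 8.809/100 ≈ 1157.
Year 1984: gap = -2.3 × (9.35 - 5.88) = -7.981%, loss ≈ 13134 × 7.981/100 ≈ 1048.
Year 1985: gap = -2.3 × (8.25 - 5.88) = -5.451%, loss ≈ 13134 × 5.451/100 ≈ 716.
Year 1986: gap = -2.3 × (10.38 - 5.88) = -10.35%, loss ≈ 13134 × 10.35/100 ≈ 1359.
Year 1987: gap = -2.3 × (11.05 - 5.88) = -11.891%, loss ≈ 13134 × 11.891/100 ≈ 1562.
Total lost output = 1157 + 1048 + 716 + 1359 + 1562 = 5842 billion.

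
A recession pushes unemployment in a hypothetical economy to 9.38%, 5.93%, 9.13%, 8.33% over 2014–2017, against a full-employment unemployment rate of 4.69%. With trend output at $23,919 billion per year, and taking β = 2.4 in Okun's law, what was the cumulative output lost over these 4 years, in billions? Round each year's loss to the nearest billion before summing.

$8,043 billion

Year 2014: gap = -2.4 × (9.38 - 4.69) = -11.256%, loss ≈ 23919 × 11.256/100 ≈ 2692.
Year 2015: gap = -2.4 × (5.93 - 4.69) = -2.976%, loss ≈ 23919 × 2.976/100 ≈ 712.
Year 2016: gap = -2.4 × (9.13 - 4.69) = -10.656%, loss ≈ 23919 × 10.656/100 ≈ 2549.
Year 2017: gap = -2.4 × (8.33 - 4.69) = -8.736%, loss ≈ 23919 × 8.736/100 ≈ 2090.
Total lost output = 2692 + 712 + 2549 + 2090 = 8043 billion.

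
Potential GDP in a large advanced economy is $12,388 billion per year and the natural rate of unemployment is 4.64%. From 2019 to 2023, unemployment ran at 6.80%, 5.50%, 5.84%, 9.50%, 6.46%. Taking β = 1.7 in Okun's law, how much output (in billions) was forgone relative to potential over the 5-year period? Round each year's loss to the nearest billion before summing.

Year 2019: gap = -1.7 × (6.8 - 4.64) = -3.672%, loss ≈ 12388 × 3.672/100 ≈ 455.
Year 2020: gap = -1.7 × (5.5 - 4.64) = -1.462%, loss ≈ 12388 × 1.462/100 ≈ 181.
Year 2021: gap = -1.7 × (5.84 - 4.64) = -2.04%, loss ≈ 12388 × 2.04/100 ≈ 253.
Year 2022: gap = -1.7 × (9.5 - 4.64) = -8.262%, loss ≈ 12388 × 8.262/100 ≈ 1023.
Year 2023: gap = -1.7 × (6.46 - 4.64) = -3.094%, loss ≈ 12388 × 3.094/100 ≈ 383.
Total lost output = 455 + 181 + 253 + 1023 + 383 = 2295 billion.

$2,295 billion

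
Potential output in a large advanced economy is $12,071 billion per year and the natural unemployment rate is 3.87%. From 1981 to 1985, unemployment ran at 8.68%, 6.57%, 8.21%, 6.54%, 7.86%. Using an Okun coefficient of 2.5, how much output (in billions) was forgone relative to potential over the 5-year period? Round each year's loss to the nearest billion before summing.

$5,587 billion

Year 1981: gap = -2.5 × (8.68 - 3.87) = -12.025%, loss ≈ 12071 × 12.025/100 ≈ 1452.
Year 1982: gap = -2.5 × (6.57 - 3.87) = -6.75%, loss ≈ 12071 × 6.75/100 ≈ 815.
Year 1983: gap = -2.5 × (8.21 - 3.87) = -10.85%, loss ≈ 12071 × 10.85/100 ≈ 1310.
Year 1984: gap = -2.5 × (6.54 - 3.87) = -6.675%, loss ≈ 12071 × 6.675/100 ≈ 806.
Year 1985: gap = -2.5 × (7.86 - 3.87) = -9.975%, loss ≈ 12071 × 9.975/100 ≈ 1204.
Total lost output = 1452 + 815 + 1310 + 806 + 1204 = 5587 billion.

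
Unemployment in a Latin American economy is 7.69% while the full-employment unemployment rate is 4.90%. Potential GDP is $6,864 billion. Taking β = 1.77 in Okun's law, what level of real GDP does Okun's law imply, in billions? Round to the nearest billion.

$6,525 billion

Unemployment gap = 7.69 - 4.9 = 2.79 points, so the output gap is -1.77 × 2.79 = -4.9383%.
Actual GDP = 6864 × (1 - 4.9383/100) = 6864 × 0.950617 ≈ 6525 billion.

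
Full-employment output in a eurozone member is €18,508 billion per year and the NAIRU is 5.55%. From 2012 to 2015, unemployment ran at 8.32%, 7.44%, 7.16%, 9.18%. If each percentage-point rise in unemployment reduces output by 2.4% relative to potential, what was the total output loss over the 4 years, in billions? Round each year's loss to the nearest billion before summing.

Year 2012: gap = -2.4 × (8.32 - 5.55) = -6.648%, loss ≈ 18508 × 6.648/100 ≈ 1230.
Year 2013: gap = -2.4 × (7.44 - 5.55) = -4.536%, loss ≈ 18508 × 4.536/100 ≈ 840.
Year 2014: gap = -2.4 × (7.16 - 5.55) = -3.864%, loss ≈ 18508 × 3.864/100 ≈ 715.
Year 2015: gap = -2.4 × (9.18 - 5.55) = -8.712%, loss ≈ 18508 × 8.712/100 ≈ 1612.
Total lost output = 1230 + 840 + 715 + 1612 = 4397 billion.

€4,397 billion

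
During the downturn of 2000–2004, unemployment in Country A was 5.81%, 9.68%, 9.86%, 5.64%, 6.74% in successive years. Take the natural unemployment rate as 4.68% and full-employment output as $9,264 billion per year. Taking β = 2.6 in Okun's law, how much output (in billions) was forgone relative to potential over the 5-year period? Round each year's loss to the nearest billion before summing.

Year 2000: gap = -2.6 × (5.81 - 4.68) = -2.938%, loss ≈ 9264 × 2.938/100 ≈ 272.
Year 2001: gap = -2.6 × (9.68 - 4.68) = -13%, loss ≈ 9264 × 13/100 ≈ 1204.
Year 2002: gap = -2.6 × (9.86 - 4.68) = -13.468%, loss ≈ 9264 × 13.468/100 ≈ 1248.
Year 2003: gap = -2.6 × (5.64 - 4.68) = -2.496%, loss ≈ 9264 × 2.496/100 ≈ 231.
Year 2004: gap = -2.6 × (6.74 - 4.68) = -5.356%, loss ≈ 9264 × 5.356/100 ≈ 496.
Total lost output = 272 + 1204 + 1248 + 231 + 496 = 3451 billion.

$3,451 billion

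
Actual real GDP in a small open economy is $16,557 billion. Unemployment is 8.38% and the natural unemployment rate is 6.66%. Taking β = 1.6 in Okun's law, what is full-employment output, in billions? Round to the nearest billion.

$17,026 billion

Unemployment gap = 8.38 - 6.66 = 1.72 points, so output gap = -1.6 × 1.72 = -2.752%.
Since Y = Y* × (1 + gap/100), Y* = 16557/0.97248 ≈ 17026 billion.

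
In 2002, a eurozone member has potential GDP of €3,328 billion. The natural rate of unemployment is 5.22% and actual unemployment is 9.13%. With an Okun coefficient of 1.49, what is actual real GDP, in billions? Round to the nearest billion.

€3,134 billion

Unemployment gap = 9.13 - 5.22 = 3.91 points, so the output gap is -1.49 × 3.91 = -5.8259%.
Actual GDP = 3328 × (1 - 5.8259/100) = 3328 × 0.941741 ≈ 3134 billion.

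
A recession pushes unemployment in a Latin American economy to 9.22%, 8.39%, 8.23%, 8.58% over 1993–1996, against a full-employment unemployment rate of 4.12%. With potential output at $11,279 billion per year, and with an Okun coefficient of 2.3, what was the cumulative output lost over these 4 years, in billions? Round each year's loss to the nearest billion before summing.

Year 1993: gap = -2.3 × (9.22 - 4.12) = -11.73%, loss ≈ 11279 × 11.73/100 ≈ 1323.
Year 1994: gap = -2.3 × (8.39 - 4.12) = -9.821%, loss ≈ 11279 × 9.821/100 ≈ 1108.
Year 1995: gap = -2.3 × (8.23 - 4.12) = -9.453%, loss ≈ 11279 × 9.453/100 ≈ 1066.
Year 1996: gap = -2.3 × (8.58 - 4.12) = -10.258%, loss ≈ 11279 × 10.258/100 ≈ 1157.
Total lost output = 1323 + 1108 + 1066 + 1157 = 4654 billion.

$4,654 billion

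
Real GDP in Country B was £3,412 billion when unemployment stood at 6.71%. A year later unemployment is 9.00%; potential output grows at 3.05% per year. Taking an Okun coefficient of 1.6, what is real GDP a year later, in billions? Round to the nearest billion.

Δu = 9 - 6.71 = 2.29 points.
Okun's law (growth form): g_Y = g_Y* - β × Δu = 3.05 - 1.6 × (2.29) = 3.05 - 3.664 = -0.614%.
Real GDP in the next year = 3412 × (1 - 0.614/100) = 3412 × 0.99386 ≈ 3391 billion.

£3,391 billion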